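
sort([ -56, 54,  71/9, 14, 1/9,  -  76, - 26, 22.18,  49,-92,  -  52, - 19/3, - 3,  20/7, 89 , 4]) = [ - 92,-76,-56, - 52 , - 26 , - 19/3, - 3, 1/9, 20/7, 4 , 71/9  ,  14, 22.18,49,  54,89] 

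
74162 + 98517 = 172679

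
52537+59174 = 111711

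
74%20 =14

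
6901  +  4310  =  11211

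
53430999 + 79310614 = 132741613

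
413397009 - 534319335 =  - 120922326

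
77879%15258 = 1589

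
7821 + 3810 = 11631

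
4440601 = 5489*809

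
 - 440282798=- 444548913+4266115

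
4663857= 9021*517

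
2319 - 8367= - 6048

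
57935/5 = 11587 = 11587.00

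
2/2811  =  2/2811  =  0.00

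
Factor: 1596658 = 2^1 * 7^1 * 59^1*1933^1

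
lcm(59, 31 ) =1829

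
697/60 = 11 + 37/60 = 11.62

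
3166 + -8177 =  - 5011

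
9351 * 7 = 65457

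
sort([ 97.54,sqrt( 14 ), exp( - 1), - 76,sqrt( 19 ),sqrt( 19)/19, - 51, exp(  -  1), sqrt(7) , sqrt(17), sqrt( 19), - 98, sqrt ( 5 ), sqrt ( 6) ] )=[ - 98, - 76, - 51, sqrt( 19)/19,exp(  -  1),exp( - 1 ), sqrt( 5), sqrt( 6),sqrt(7),  sqrt ( 14), sqrt( 17),  sqrt ( 19), sqrt( 19 ),  97.54 ]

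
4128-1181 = 2947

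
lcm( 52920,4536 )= 158760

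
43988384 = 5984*7351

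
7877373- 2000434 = 5876939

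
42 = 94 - 52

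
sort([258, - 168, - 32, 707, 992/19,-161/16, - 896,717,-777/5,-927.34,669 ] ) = [ - 927.34, - 896,-168,  -  777/5,- 32,-161/16, 992/19 , 258, 669, 707, 717]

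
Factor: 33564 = 2^2*3^1  *2797^1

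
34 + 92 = 126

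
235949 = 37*6377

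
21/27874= 3/3982 = 0.00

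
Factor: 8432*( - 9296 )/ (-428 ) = 2^6*7^1*17^1*31^1*83^1*107^( - 1)=19595968/107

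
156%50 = 6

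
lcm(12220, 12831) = 256620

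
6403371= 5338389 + 1064982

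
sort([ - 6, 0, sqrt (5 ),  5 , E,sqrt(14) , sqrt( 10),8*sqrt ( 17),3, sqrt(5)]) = [ - 6, 0, sqrt( 5) , sqrt( 5),E,3,sqrt( 10), sqrt(14),5 , 8*sqrt(  17)]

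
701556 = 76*9231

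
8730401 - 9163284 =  - 432883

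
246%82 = 0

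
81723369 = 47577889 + 34145480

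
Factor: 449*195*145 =12695475  =  3^1*5^2 * 13^1*29^1*449^1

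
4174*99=413226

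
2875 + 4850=7725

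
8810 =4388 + 4422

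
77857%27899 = 22059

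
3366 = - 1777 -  - 5143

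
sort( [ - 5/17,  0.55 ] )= [ - 5/17, 0.55]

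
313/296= 1 + 17/296 =1.06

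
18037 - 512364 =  - 494327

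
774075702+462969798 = 1237045500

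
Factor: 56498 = 2^1*13^1*41^1*53^1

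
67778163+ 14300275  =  82078438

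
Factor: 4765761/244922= 2^(- 1 )*3^2*7^1 * 11^1*13^1*23^2 * 151^( - 1)*811^( - 1 ) 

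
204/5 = 40 + 4/5 = 40.80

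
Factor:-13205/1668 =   -  95/12 = - 2^( - 2 ) * 3^(-1 )* 5^1*19^1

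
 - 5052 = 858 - 5910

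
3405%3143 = 262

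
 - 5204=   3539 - 8743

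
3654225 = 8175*447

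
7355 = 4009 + 3346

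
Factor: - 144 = - 2^4*3^2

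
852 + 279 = 1131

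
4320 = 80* 54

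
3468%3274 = 194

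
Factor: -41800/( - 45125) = 2^3  *5^ ( - 1)* 11^1 * 19^(-1 ) = 88/95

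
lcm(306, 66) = 3366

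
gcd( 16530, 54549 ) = 1653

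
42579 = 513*83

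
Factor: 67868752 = 2^4 * 7^1*47^1* 12893^1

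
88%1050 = 88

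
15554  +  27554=43108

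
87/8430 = 29/2810=   0.01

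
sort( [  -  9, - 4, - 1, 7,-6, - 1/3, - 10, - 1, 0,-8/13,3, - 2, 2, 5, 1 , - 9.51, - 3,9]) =[ - 10, - 9.51, - 9,  -  6, - 4,  -  3,  -  2,-1, - 1, - 8/13, - 1/3, 0,1 , 2, 3, 5, 7, 9]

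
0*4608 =0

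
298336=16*18646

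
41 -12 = 29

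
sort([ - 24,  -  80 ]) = [ - 80, - 24]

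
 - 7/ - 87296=7/87296 = 0.00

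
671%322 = 27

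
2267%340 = 227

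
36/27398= 18/13699=0.00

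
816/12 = 68 =68.00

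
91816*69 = 6335304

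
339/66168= 113/22056 =0.01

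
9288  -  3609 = 5679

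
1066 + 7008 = 8074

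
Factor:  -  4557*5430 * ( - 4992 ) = 2^8*3^3*5^1*7^2*13^1*31^1*181^1 = 123524593920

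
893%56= 53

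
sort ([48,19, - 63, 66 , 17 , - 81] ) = [ - 81, - 63, 17,19 , 48,66] 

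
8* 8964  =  71712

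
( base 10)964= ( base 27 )18j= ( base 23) 1il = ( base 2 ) 1111000100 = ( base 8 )1704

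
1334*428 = 570952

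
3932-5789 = -1857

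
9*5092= 45828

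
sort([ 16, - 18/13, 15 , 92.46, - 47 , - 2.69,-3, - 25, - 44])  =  [ - 47, - 44 ,  -  25, - 3, - 2.69, - 18/13,15, 16, 92.46] 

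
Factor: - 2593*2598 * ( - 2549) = 17171629086 = 2^1*3^1*433^1*2549^1 * 2593^1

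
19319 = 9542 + 9777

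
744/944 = 93/118  =  0.79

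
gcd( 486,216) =54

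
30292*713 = 21598196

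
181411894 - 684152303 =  - 502740409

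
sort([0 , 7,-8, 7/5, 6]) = [- 8,0, 7/5, 6,7]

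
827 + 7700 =8527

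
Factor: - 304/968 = -38/121 = -2^1 *11^ ( - 2 )*19^1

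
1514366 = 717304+797062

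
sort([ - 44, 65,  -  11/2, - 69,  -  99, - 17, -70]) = [ - 99,  -  70, - 69, - 44 ,-17, - 11/2,65 ] 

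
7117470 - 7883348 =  - 765878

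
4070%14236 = 4070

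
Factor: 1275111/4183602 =2^( - 1) * 3^1*141679^1*697267^( - 1) = 425037/1394534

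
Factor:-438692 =-2^2  *  109673^1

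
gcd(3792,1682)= 2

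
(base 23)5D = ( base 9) 152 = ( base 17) 79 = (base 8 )200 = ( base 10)128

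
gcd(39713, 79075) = 1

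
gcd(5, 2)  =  1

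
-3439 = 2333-5772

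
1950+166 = 2116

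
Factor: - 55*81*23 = -102465 = - 3^4*5^1* 11^1*23^1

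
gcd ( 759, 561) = 33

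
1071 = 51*21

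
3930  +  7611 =11541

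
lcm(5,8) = 40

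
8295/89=8295/89=93.20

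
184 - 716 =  - 532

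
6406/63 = 6406/63 =101.68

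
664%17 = 1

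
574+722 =1296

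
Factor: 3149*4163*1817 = 23819574479 = 23^2*47^1*67^1 * 79^1*181^1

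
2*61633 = 123266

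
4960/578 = 8 + 168/289 =8.58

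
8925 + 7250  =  16175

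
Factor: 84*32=2^7*3^1* 7^1 = 2688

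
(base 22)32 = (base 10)68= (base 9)75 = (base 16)44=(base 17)40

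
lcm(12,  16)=48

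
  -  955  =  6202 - 7157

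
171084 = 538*318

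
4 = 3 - -1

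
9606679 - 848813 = 8757866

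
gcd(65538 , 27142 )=662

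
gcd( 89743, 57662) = 1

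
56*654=36624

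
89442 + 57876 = 147318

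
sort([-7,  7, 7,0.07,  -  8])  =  [ -8,-7,0.07,7, 7 ]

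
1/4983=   1/4983  =  0.00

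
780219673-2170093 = 778049580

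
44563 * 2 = 89126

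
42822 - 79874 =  - 37052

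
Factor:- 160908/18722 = -318/37 = -  2^1 * 3^1 * 37^( - 1 )*53^1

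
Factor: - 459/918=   -1/2 = - 2^( - 1 ) 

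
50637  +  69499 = 120136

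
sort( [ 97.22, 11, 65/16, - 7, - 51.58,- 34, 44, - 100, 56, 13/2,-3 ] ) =[ - 100, - 51.58, - 34, - 7, - 3, 65/16 , 13/2,11, 44, 56, 97.22]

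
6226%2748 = 730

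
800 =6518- 5718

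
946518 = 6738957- 5792439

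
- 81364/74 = -40682/37= - 1099.51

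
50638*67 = 3392746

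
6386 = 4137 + 2249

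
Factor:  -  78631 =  - 7^1*47^1 * 239^1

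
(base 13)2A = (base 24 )1C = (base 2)100100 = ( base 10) 36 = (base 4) 210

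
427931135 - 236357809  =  191573326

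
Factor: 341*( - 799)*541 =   -  11^1* 17^1*31^1*47^1*541^1 = -147400319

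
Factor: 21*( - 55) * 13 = - 15015 = - 3^1*5^1*7^1*11^1 * 13^1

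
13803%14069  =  13803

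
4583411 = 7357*623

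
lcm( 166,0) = 0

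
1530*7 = 10710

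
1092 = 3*364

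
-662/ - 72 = 331/36 = 9.19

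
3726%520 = 86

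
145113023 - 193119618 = - 48006595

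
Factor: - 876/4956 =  -7^( -1)*59^( - 1 )*73^1 = - 73/413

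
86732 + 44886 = 131618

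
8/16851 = 8/16851=0.00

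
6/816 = 1/136 = 0.01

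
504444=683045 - 178601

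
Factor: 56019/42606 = 71/54 = 2^ (-1)*3^( -3)*71^1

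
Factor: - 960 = - 2^6*3^1*5^1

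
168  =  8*21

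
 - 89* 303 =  - 26967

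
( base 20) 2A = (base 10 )50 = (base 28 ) 1M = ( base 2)110010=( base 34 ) 1G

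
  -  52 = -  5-47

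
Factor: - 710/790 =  - 71/79 = - 71^1 * 79^( - 1 )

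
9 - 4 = 5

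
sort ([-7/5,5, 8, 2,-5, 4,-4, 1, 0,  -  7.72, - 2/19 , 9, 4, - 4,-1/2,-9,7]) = [-9, - 7.72, - 5, - 4,-4,-7/5, - 1/2, - 2/19, 0, 1, 2,4,4,5, 7, 8, 9 ]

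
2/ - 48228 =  - 1/24114 = - 0.00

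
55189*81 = 4470309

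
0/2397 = 0 = 0.00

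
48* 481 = 23088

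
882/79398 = 49/4411 =0.01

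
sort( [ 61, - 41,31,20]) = [-41, 20,31 , 61 ]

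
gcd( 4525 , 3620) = 905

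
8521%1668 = 181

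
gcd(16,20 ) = 4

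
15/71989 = 15/71989 = 0.00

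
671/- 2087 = - 671/2087  =  - 0.32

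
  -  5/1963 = -1 + 1958/1963 = - 0.00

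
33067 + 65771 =98838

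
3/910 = 3/910 = 0.00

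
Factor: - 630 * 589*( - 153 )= 56773710 = 2^1 * 3^4 * 5^1*7^1 * 17^1 * 19^1 * 31^1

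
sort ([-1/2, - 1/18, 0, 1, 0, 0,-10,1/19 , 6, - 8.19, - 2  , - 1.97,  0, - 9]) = [ - 10, -9,  -  8.19,-2, - 1.97, - 1/2,  -  1/18,0, 0,0, 0, 1/19, 1,6]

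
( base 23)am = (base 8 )374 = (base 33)7L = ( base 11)20A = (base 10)252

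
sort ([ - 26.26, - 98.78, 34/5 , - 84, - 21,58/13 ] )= [-98.78, - 84,-26.26, - 21 , 58/13,  34/5 ]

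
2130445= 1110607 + 1019838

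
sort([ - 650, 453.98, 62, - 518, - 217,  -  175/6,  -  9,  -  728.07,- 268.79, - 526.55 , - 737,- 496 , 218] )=[ - 737, - 728.07,-650, - 526.55, - 518, -496, - 268.79,- 217, - 175/6,  -  9  ,  62, 218,453.98] 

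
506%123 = 14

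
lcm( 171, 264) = 15048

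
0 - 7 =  - 7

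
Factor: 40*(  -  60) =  - 2^5*3^1*5^2=-2400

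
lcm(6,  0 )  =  0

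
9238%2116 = 774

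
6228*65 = 404820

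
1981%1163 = 818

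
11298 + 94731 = 106029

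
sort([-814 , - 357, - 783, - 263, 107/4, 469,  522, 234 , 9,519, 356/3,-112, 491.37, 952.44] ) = [ - 814, - 783, - 357, - 263 ,-112,9, 107/4,356/3 , 234,469,491.37,519, 522, 952.44] 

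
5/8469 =5/8469 = 0.00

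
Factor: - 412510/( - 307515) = 2^1*3^( - 1)*7^1*13^( - 1 )*19^( - 1 )*71^1 = 994/741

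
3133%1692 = 1441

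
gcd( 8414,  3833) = 1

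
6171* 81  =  499851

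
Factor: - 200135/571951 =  - 5^1*13^1*157^( - 1)*3079^1*3643^( - 1) 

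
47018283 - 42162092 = 4856191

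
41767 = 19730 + 22037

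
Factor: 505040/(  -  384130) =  - 2^3*59^1*359^(  -  1) = - 472/359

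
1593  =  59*27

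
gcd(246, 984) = 246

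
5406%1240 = 446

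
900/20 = 45 = 45.00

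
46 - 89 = - 43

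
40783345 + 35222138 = 76005483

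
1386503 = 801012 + 585491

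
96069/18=5337 + 1/6 = 5337.17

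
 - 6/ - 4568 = 3/2284 = 0.00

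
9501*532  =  5054532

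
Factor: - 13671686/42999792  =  -6835843/21499896 = -  2^ ( - 3)*3^(-1) * 7^2 * 11^ ( - 1)*61^1*2287^1 * 81439^ ( - 1)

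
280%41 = 34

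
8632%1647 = 397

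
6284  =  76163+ - 69879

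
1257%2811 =1257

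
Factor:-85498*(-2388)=2^3 *3^1*7^1*31^1*197^1*199^1=204169224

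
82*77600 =6363200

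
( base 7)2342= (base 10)863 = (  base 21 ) 1K2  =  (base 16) 35F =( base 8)1537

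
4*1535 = 6140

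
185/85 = 2 + 3/17=2.18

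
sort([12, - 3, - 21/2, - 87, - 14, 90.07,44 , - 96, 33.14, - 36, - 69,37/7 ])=[ - 96,-87, - 69,- 36, - 14, - 21/2,-3 , 37/7,12, 33.14,  44,90.07]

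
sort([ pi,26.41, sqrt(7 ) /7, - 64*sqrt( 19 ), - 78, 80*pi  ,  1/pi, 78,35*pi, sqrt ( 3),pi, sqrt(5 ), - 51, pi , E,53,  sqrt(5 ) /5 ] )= [  -  64*sqrt (19), - 78,-51, 1/pi, sqrt(7 ) /7, sqrt( 5 ) /5, sqrt( 3), sqrt(5 ), E, pi, pi,pi, 26.41 , 53,78,35*pi, 80*pi ]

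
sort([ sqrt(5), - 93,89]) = [ - 93,sqrt( 5),89] 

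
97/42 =97/42=2.31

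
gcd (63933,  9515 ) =1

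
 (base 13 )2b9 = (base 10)490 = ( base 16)1ea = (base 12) 34A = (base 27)i4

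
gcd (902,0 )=902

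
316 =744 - 428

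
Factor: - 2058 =-2^1*3^1 * 7^3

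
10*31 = 310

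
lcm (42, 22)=462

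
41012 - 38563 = 2449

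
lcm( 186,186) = 186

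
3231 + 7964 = 11195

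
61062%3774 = 678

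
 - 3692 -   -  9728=6036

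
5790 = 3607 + 2183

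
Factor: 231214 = 2^1*193^1*599^1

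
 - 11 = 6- 17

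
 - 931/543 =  - 931/543 = - 1.71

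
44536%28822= 15714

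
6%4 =2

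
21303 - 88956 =-67653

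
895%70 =55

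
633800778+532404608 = 1166205386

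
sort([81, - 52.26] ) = [-52.26,81 ]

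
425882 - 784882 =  - 359000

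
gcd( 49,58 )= 1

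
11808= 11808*1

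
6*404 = 2424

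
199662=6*33277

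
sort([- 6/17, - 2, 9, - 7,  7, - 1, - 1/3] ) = [ - 7, - 2, - 1, - 6/17, - 1/3 , 7,9] 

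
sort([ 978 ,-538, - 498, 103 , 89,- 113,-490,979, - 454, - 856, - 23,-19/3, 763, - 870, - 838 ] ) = [ - 870, - 856,-838 ,-538, - 498,  -  490, - 454, - 113,- 23,-19/3, 89,103,763,978, 979]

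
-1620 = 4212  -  5832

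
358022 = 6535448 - 6177426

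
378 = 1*378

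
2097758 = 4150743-2052985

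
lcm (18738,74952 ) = 74952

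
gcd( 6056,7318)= 2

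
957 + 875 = 1832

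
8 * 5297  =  42376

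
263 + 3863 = 4126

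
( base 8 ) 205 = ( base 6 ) 341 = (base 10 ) 133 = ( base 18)77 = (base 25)58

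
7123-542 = 6581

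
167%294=167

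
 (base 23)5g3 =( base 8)5710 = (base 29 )3H0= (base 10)3016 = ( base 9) 4121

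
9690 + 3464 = 13154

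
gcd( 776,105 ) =1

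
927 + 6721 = 7648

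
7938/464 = 3969/232 = 17.11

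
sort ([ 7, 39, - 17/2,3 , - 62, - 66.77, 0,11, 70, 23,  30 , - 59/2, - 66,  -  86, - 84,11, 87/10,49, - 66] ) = [-86, - 84, - 66.77, - 66, - 66, - 62, - 59/2,- 17/2, 0,3, 7, 87/10, 11, 11,23,30,39, 49 , 70]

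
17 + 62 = 79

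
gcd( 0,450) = 450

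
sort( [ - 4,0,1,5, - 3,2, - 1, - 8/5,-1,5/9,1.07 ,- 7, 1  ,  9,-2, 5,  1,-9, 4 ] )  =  [ - 9, - 7,  -  4,-3, - 2,-8/5,-1, - 1,0, 5/9,1, 1 , 1, 1.07,  2 , 4, 5, 5,9]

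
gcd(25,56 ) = 1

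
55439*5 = 277195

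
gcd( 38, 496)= 2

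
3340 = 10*334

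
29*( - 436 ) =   -  12644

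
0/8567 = 0= 0.00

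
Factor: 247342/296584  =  437/524 = 2^( - 2) * 19^1 * 23^1*131^( - 1 ) 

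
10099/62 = 10099/62 = 162.89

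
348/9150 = 58/1525 =0.04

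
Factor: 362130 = 2^1*3^1*5^1*12071^1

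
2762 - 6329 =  - 3567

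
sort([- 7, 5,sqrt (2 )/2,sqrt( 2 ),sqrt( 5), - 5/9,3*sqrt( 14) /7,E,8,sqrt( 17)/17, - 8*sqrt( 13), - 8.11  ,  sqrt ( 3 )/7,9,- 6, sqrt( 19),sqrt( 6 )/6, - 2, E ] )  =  [-8*sqrt( 13 ), - 8.11,-7, - 6, - 2, - 5/9,sqrt(17 )/17, sqrt( 3 )/7,  sqrt( 6)/6, sqrt(2)/2,sqrt( 2), 3* sqrt(14) /7, sqrt(5 ),E,E,  sqrt( 19), 5 , 8,9]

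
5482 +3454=8936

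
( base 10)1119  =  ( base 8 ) 2137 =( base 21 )2B6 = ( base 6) 5103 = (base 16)45f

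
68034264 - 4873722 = 63160542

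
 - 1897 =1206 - 3103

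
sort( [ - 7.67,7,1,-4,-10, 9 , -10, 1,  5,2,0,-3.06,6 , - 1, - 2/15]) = [-10,- 10,-7.67, - 4,-3.06 , - 1,-2/15,  0, 1,1, 2, 5, 6,7 , 9] 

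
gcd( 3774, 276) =6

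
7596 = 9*844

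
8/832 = 1/104 = 0.01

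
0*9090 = 0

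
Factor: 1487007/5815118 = 2^( - 1)  *  3^2*17^1*271^( - 1)*9719^1 * 10729^( - 1 )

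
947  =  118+829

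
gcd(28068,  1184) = 4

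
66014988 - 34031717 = 31983271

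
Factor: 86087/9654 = 2^( - 1 )*3^ ( - 1)*31^1*1609^ ( - 1 )*2777^1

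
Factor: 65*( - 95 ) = -6175 = -5^2 * 13^1* 19^1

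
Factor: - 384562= - 2^1*59^1*3259^1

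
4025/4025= 1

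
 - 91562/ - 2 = 45781 + 0/1 = 45781.00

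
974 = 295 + 679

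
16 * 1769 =28304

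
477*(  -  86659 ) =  - 41336343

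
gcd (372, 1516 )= 4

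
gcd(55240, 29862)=2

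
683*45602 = 31146166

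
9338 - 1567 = 7771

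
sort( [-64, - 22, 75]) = [ - 64, - 22,75]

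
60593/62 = 977 + 19/62 = 977.31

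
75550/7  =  10792 + 6/7 = 10792.86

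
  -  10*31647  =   - 316470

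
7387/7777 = 7387/7777 = 0.95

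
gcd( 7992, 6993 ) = 999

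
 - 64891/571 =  - 114 + 203/571= - 113.64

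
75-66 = 9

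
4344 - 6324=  - 1980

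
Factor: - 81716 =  - 2^2*31^1* 659^1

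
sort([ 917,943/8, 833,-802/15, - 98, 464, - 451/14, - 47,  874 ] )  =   [ - 98, - 802/15, - 47, - 451/14,  943/8, 464, 833, 874, 917 ] 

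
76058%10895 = 10688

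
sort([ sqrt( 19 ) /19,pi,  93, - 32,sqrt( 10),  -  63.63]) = [-63.63, - 32,sqrt( 19 ) /19,pi,sqrt( 10 ), 93]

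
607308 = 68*8931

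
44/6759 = 44/6759 = 0.01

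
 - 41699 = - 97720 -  - 56021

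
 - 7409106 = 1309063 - 8718169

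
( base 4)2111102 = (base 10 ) 9554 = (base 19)178g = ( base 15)2c6e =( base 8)22522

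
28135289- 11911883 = 16223406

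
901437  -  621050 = 280387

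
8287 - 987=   7300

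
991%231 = 67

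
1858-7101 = -5243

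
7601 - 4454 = 3147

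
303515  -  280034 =23481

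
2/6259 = 2/6259= 0.00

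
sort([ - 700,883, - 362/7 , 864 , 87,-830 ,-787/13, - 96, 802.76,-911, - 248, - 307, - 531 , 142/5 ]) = [ - 911 ,-830,  -  700, - 531,-307, - 248 ,  -  96,-787/13,  -  362/7,142/5, 87 , 802.76, 864,  883] 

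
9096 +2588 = 11684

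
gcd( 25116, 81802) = 14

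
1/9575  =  1/9575 = 0.00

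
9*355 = 3195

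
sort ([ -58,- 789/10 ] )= [ - 789/10,-58 ] 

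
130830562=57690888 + 73139674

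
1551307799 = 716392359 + 834915440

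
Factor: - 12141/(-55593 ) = 3^( - 1 )*19^1*29^( - 1) = 19/87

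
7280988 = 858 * 8486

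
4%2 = 0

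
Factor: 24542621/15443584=2^( - 7 )*13^( - 1) * 9281^( - 1 )*24542621^1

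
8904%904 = 768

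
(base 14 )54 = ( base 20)3e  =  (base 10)74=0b1001010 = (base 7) 134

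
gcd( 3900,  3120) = 780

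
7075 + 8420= 15495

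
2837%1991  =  846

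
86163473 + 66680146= 152843619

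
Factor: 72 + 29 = 101 = 101^1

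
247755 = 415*597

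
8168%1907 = 540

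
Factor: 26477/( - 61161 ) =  - 3^( - 1)*11^1*19^( - 1 )  *37^ ( -1) * 83^1 = - 913/2109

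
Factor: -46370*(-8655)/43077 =133777450/14359 = 2^1*5^2*83^( - 1 )*173^( - 1) * 577^1*4637^1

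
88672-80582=8090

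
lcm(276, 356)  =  24564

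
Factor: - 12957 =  - 3^1 * 7^1*617^1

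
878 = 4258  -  3380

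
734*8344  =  6124496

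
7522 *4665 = 35090130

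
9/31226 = 9/31226=0.00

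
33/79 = 33/79 = 0.42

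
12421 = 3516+8905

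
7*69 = 483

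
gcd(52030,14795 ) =55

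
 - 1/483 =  - 1/483 =- 0.00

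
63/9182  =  63/9182=   0.01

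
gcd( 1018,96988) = 2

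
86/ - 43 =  - 2/1  =  - 2.00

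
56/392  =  1/7 = 0.14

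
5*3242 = 16210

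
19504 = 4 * 4876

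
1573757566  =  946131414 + 627626152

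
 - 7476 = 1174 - 8650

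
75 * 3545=265875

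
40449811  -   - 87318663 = 127768474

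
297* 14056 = 4174632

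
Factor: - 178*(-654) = 116412 = 2^2  *  3^1 * 89^1 * 109^1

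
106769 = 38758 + 68011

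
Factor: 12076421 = 7^1*43^1*53^1*757^1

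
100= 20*5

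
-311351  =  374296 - 685647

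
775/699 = 1 + 76/699  =  1.11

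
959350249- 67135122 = 892215127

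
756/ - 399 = - 36/19  =  - 1.89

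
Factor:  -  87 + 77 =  - 10 = - 2^1*5^1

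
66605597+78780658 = 145386255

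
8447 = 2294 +6153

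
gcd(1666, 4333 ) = 7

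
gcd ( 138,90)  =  6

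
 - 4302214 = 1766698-6068912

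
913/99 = 83/9 = 9.22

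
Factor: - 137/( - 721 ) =7^( - 1 )*103^( - 1) *137^1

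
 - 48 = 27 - 75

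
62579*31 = 1939949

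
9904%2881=1261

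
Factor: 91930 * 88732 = 2^3* 5^1*7^1 * 29^1*317^1*3169^1 = 8157132760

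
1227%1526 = 1227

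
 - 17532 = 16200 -33732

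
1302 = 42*31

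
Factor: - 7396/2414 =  -2^1*17^( - 1)*43^2*71^( - 1 )=   - 3698/1207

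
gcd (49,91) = 7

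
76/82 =38/41 = 0.93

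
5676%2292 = 1092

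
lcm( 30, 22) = 330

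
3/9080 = 3/9080 = 0.00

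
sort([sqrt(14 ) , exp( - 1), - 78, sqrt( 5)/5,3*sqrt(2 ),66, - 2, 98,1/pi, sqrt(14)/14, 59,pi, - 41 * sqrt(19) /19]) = [ - 78, - 41 * sqrt(19)/19, - 2,sqrt(14) /14, 1/pi, exp( - 1 ),sqrt (5) /5,pi,sqrt(14 ),3*sqrt(2 ),59 , 66, 98 ] 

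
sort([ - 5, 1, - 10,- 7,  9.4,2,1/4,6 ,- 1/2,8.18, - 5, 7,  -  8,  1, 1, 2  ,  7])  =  [-10, - 8,-7, - 5  , - 5, - 1/2,1/4 , 1,1, 1, 2,2,  6, 7,7,8.18, 9.4]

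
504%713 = 504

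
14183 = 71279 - 57096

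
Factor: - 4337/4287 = -3^( - 1 )*1429^(-1 )*4337^1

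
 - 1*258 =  - 258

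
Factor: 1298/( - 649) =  - 2= -2^1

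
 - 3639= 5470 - 9109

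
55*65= 3575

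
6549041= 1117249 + 5431792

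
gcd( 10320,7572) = 12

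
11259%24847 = 11259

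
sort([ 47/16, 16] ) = [47/16,16]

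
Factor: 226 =2^1* 113^1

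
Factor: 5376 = 2^8 * 3^1*7^1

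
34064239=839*40601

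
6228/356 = 17+44/89 = 17.49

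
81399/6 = 13566 + 1/2 = 13566.50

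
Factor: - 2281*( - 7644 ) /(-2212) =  - 3^1*7^1*13^1*79^( - 1)*2281^1=-622713/79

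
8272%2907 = 2458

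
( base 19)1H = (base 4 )210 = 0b100100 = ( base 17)22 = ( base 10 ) 36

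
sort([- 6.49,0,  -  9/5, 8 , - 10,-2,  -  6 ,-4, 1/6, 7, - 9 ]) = [ - 10, - 9,  -  6.49, - 6, - 4  , - 2, - 9/5,0, 1/6,7, 8] 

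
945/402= 315/134=2.35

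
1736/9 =192 + 8/9= 192.89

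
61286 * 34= 2083724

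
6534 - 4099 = 2435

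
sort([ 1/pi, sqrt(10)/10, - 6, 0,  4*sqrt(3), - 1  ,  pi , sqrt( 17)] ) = [ - 6,-1, 0, sqrt( 10 )/10, 1/pi,  pi,  sqrt(17) , 4*sqrt( 3 )]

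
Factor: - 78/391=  - 2^1*3^1 * 13^1*17^( - 1)*23^ (  -  1)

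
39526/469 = 84+130/469 = 84.28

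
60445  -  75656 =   -  15211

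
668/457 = 668/457= 1.46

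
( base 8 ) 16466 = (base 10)7478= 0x1D36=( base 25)BO3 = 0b1110100110110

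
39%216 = 39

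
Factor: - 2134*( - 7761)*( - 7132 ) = -2^3  *3^1*11^1 *13^1*97^1 * 199^1*1783^1 = -118119998568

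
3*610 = 1830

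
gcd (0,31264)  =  31264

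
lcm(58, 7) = 406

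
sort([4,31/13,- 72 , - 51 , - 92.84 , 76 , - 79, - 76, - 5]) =[ - 92.84, - 79, - 76,-72, - 51, - 5,31/13, 4,76]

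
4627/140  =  661/20 = 33.05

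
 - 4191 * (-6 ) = 25146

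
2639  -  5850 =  - 3211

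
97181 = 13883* 7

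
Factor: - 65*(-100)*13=2^2 * 5^3 * 13^2 = 84500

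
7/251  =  7/251=0.03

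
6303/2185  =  6303/2185 = 2.88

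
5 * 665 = 3325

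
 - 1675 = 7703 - 9378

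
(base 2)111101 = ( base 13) 49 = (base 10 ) 61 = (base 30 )21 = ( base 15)41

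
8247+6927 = 15174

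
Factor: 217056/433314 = 272/543 = 2^4*3^(-1 )*17^1*181^ (-1) 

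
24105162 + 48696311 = 72801473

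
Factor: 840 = 2^3*3^1*5^1*7^1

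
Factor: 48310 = 2^1*5^1 * 4831^1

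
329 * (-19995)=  - 6578355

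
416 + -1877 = -1461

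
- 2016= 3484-5500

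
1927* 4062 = 7827474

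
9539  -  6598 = 2941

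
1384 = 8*173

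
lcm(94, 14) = 658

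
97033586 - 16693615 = 80339971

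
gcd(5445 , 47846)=1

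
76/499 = 76/499 =0.15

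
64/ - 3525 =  -1 + 3461/3525  =  - 0.02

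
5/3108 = 5/3108  =  0.00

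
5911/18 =328 +7/18 = 328.39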